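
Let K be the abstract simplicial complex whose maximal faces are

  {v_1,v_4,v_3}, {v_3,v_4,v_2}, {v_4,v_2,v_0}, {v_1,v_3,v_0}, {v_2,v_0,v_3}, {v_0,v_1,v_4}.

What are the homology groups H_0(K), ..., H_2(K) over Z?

Take the total order v_0 < v_1 < v_2 < v_3 < v_4 on the vertex set. Then K (dimension 2) consists of the simplices:

  0-simplices (5): [v_0], [v_1], [v_2], [v_3], [v_4]
  1-simplices (9): [v_0,v_1], [v_0,v_2], [v_0,v_3], [v_0,v_4], [v_1,v_3], [v_1,v_4], [v_2,v_3], [v_2,v_4], [v_3,v_4]
  2-simplices (6): [v_0,v_1,v_3], [v_0,v_1,v_4], [v_0,v_2,v_3], [v_0,v_2,v_4], [v_1,v_3,v_4], [v_2,v_3,v_4]

so the chain groups are C_0 ≅ Z^5, C_1 ≅ Z^9, C_2 ≅ Z^6.

Boundary ∂_1: C_1 → C_0 sends each edge [p,q] (with p < q) to q − p. For instance
  ∂[v_1,v_4] = [v_4] − [v_1].
As a 5×9 matrix over Z this has rank 4, with invariant factors (1,1,1,1).

Boundary ∂_2: C_2 → C_1 acts by ∂[p,q,r] = [q,r] − [p,r] + [p,q]. For instance
  ∂[v_0,v_1,v_3] = [v_1,v_3] − [v_0,v_3] + [v_0,v_1],
  ∂[v_0,v_2,v_3] = [v_2,v_3] − [v_0,v_3] + [v_0,v_2].
The resulting 9×6 matrix has rank 5, and its Smith normal form has invariant factors (1,1,1,1,1).

Reading off H_k = ker ∂_k / im ∂_{k+1}:

  H_0: rank C_0 − rank ∂_1 = 5 − 4 = 1, and the invariant factors of ∂_1 are all 1, so H_0 = Z.
  H_1: rank ker ∂_1 − rank ∂_2 = (9 − 4) − 5 = 0, and the invariant factors of ∂_2 are all 1, so H_1 = 0.
  H_2: rank ker ∂_2 − rank ∂_3 = (6 − 5) − 0 = 1, and there is no ∂_3, so H_2 = Z.

As a check, the Euler characteristic is 5 − 9 + 6 = 2, which agrees with 1 − 0 + 1 = 2.

H_0 = Z,  H_1 = 0,  H_2 = Z.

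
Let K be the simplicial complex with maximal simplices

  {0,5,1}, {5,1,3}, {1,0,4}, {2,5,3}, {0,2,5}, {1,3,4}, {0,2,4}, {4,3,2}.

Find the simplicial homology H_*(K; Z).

K has 6 vertices, 12 edges, 8 triangles.
rank ∂_0 = 0, rank ∂_1 = 5 ⇒ b_0 = 6 − 0 − 5 = 1; all invariant factors of ∂_1 are 1 so no torsion. So H_0 = Z.
rank ∂_1 = 5, rank ∂_2 = 7 ⇒ b_1 = 12 − 5 − 7 = 0; all invariant factors of ∂_2 are 1 so no torsion. So H_1 = 0.
rank ∂_2 = 7, rank ∂_3 = 0 ⇒ b_2 = 8 − 7 − 0 = 1. So H_2 = Z.

H_0 = Z,  H_1 = 0,  H_2 = Z.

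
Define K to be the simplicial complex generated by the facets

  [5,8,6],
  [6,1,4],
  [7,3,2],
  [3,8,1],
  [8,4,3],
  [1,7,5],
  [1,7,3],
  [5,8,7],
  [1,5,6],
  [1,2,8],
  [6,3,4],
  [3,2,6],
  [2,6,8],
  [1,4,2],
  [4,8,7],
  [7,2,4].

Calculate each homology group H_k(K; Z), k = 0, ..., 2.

H_0 = Z,  H_1 = Z^2,  H_2 = Z.

Fix the vertex order 1 < 2 < 3 < 4 < 5 < 6 < 7 < 8 and write every simplex with vertices in increasing order. Then dim K = 2 and the simplices of K are:

  0-simplices (8): [1], [2], [3], [4], [5], [6], [7], [8]
  1-simplices (24): (24 of them)
  2-simplices (16): [1,2,4], [1,2,8], [1,3,7], [1,3,8], [1,4,6], [1,5,6], [1,5,7], [2,3,6], [2,3,7], [2,4,7], [2,6,8], [3,4,6], [3,4,8], [4,7,8], [5,6,8], [5,7,8]

Hence C_0 ≅ Z^8, C_1 ≅ Z^24, C_2 ≅ Z^16.

The boundary map ∂_1: C_1 → C_0 maps an edge to its endpoints' difference, ∂[p,q] = q − p.
This gives a 8×24 integer matrix of rank 7; reducing to Smith normal form yields diagonal entries (1,1,1,1,1,1,1).

Boundary ∂_2: C_2 → C_1 maps a triangle to the signed sum of its edges. For instance
  ∂[1,5,7] = [5,7] − [1,7] + [1,5],
  ∂[1,2,4] = [2,4] − [1,4] + [1,2].
The 24×16 boundary matrix has rank 15 and Smith normal form diag(1,1,1,1,1,1,1,1,1,1,1,1,1,1,1).

Computing H_k = (kernel of ∂_k) / (image of ∂_{k+1}):

  H_0: rank C_0 − rank ∂_1 = 8 − 7 = 1, and the invariant factors of ∂_1 are all 1, so H_0 = Z.
  H_1: rank ker ∂_1 − rank ∂_2 = (24 − 7) − 15 = 2, and the invariant factors of ∂_2 are all 1, so H_1 = Z^2.
  H_2: rank ker ∂_2 − rank ∂_3 = (16 − 15) − 0 = 1, and there is no ∂_3, so H_2 = Z.

(K is a triangulation of the torus T^2.)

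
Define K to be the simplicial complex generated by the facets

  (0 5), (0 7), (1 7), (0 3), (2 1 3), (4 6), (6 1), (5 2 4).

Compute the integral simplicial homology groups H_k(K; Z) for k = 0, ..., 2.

H_0 ≅ Z,  H_1 ≅ Z^3,  H_2 = 0.

We work with the vertex ordering 0 < 1 < 2 < 3 < 4 < 5 < 6 < 7. The simplices of K, each written with vertices in increasing order, are:

  0-simplices (8): [0], [1], [2], [3], [4], [5], [6], [7]
  1-simplices (12): [0,3], [0,5], [0,7], [1,2], [1,3], [1,6], [1,7], [2,3], [2,4], [2,5], [4,5], [4,6]
  2-simplices (2): [1,2,3], [2,4,5]

giving chain groups C_0 ≅ Z^8, C_1 ≅ Z^12, C_2 ≅ Z^2.

Boundary ∂_1: C_1 → C_0 sends each edge [p,q] (with p < q) to q − p.
The 8×12 boundary matrix has rank 7 and Smith normal form diag(1,1,1,1,1,1,1).

∂_2: C_2 → C_1 acts by ∂[p,q,r] = [q,r] − [p,r] + [p,q]. For instance
  ∂[2,4,5] = [4,5] − [2,5] + [2,4],
  ∂[1,2,3] = [2,3] − [1,3] + [1,2].
The 12×2 boundary matrix has rank 2 and Smith normal form diag(1,1).

From H_k ≅ ker(∂_k) / im(∂_{k+1}) we obtain:

  H_0: rank C_0 − rank ∂_1 = 8 − 7 = 1, and the invariant factors of ∂_1 are all 1, so H_0 ≅ Z.
  H_1: rank ker ∂_1 − rank ∂_2 = (12 − 7) − 2 = 3, and the invariant factors of ∂_2 are all 1, so H_1 ≅ Z^3.
  H_2: rank ker ∂_2 − rank ∂_3 = (2 − 2) − 0 = 0, and there is no ∂_3, so H_2 ≅ 0.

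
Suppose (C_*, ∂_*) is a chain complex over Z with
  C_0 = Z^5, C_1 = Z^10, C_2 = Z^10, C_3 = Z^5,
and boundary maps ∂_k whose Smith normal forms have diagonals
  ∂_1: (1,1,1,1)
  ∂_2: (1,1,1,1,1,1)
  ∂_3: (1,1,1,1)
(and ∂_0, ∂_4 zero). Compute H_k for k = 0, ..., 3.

H_0 = Z,  H_1 = 0,  H_2 = 0,  H_3 = Z.

H_0: b_0 = 5 − 0 − 4 = 1; torsion from ∂_1 factors > 1: none. So H_0 = Z.
H_1: b_1 = 10 − 4 − 6 = 0; torsion from ∂_2 factors > 1: none. So H_1 = 0.
H_2: b_2 = 10 − 6 − 4 = 0; torsion from ∂_3 factors > 1: none. So H_2 = 0.
H_3: b_3 = 5 − 4 − 0 = 1; torsion from ∂_4 factors > 1: none. So H_3 = Z.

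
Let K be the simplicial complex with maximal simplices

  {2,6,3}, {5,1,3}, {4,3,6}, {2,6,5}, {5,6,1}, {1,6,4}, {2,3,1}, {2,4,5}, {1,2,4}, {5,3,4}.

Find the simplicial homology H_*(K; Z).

H_0 ≅ Z,  H_1 ≅ Z_2,  H_2 = 0.

Fix the vertex order 1 < 2 < 3 < 4 < 5 < 6 and write every simplex with vertices in increasing order. Then dim K = 2 and the simplices of K are:

  0-simplices (6): [1], [2], [3], [4], [5], [6]
  1-simplices (15): [1,2], [1,3], [1,4], [1,5], [1,6], [2,3], [2,4], [2,5], [2,6], [3,4], [3,5], [3,6], [4,5], [4,6], [5,6]
  2-simplices (10): [1,2,3], [1,2,4], [1,3,5], [1,4,6], [1,5,6], [2,3,6], [2,4,5], [2,5,6], [3,4,5], [3,4,6]

so the chain groups are C_0 ≅ Z^6, C_1 ≅ Z^15, C_2 ≅ Z^10.

The boundary map ∂_1: C_1 → C_0 maps an edge to its endpoints' difference, ∂[p,q] = q − p.
As a 6×15 matrix over Z this has rank 5, with invariant factors (1,1,1,1,1).

∂_2: C_2 → C_1 sends each 2-simplex [p,q,r] to [q,r] − [p,r] + [p,q]. For instance
  ∂[3,4,6] = [4,6] − [3,6] + [3,4],
  ∂[1,2,3] = [2,3] − [1,3] + [1,2].
The 15×10 boundary matrix has rank 10 and Smith normal form diag(1,1,1,1,1,1,1,1,1,2).

Reading off H_k = ker ∂_k / im ∂_{k+1}:

  H_0: rank C_0 − rank ∂_1 = 6 − 5 = 1, and the invariant factors of ∂_1 are all 1, so H_0 ≅ Z.
  H_1: rank ker ∂_1 − rank ∂_2 = (15 − 5) − 10 = 0, and ∂_2 has invariant factor 2 > 1, so H_1 ≅ Z_2.
  H_2: rank ker ∂_2 − rank ∂_3 = (10 − 10) − 0 = 0, and there is no ∂_3, so H_2 ≅ 0.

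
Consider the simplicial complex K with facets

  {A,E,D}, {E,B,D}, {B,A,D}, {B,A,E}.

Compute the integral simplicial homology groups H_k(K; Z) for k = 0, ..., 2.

Fix the vertex order A < B < D < E and write every simplex with vertices in increasing order. Then dim K = 2 and the simplices of K are:

  0-simplices (4): A, B, D, E
  1-simplices (6): AB, AD, AE, BD, BE, DE
  2-simplices (4): ABD, ABE, ADE, BDE

Hence C_0 ≅ Z^4, C_1 ≅ Z^6, C_2 ≅ Z^4.

The boundary map ∂_1: C_1 → C_0 is given by ∂[p,q] = [q] − [p]. For instance
  ∂AD = D − A.
The 4×6 boundary matrix has rank 3 and Smith normal form diag(1,1,1).

Boundary ∂_2: C_2 → C_1 sends each 2-simplex [p,q,r] to [q,r] − [p,r] + [p,q]. For instance
  ∂BDE = DE − BE + BD,
  ∂ADE = DE − AE + AD.
The 6×4 boundary matrix has rank 3 and Smith normal form diag(1,1,1).

Now H_k = ker ∂_k / im ∂_{k+1}, so:

  H_0: rank C_0 − rank ∂_1 = 4 − 3 = 1, and the invariant factors of ∂_1 are all 1, so H_0 ≅ Z.
  H_1: rank ker ∂_1 − rank ∂_2 = (6 − 3) − 3 = 0, and the invariant factors of ∂_2 are all 1, so H_1 ≅ 0.
  H_2: rank ker ∂_2 − rank ∂_3 = (4 − 3) − 0 = 1, and there is no ∂_3, so H_2 ≅ Z.

H_0 = Z,  H_1 = 0,  H_2 = Z.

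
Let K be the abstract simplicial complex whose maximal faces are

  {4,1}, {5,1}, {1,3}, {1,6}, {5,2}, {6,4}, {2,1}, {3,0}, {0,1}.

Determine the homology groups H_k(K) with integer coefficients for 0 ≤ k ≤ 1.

Take the total order 0 < 1 < 2 < 3 < 4 < 5 < 6 on the vertex set. Then K (dimension 1) consists of the simplices:

  0-simplices (7): [0], [1], [2], [3], [4], [5], [6]
  1-simplices (9): [0,1], [0,3], [1,2], [1,3], [1,4], [1,5], [1,6], [2,5], [4,6]

giving chain groups C_0 ≅ Z^7, C_1 ≅ Z^9.

Boundary ∂_1: C_1 → C_0 maps an edge to its endpoints' difference, ∂[p,q] = q − p. For instance
  ∂[2,5] = [5] − [2].
This gives a 7×9 integer matrix of rank 6; reducing to Smith normal form yields diagonal entries (1,1,1,1,1,1).

From H_k ≅ ker(∂_k) / im(∂_{k+1}) we obtain:

  H_0: rank C_0 − rank ∂_1 = 7 − 6 = 1, and the invariant factors of ∂_1 are all 1, so H_0 ≅ Z.
  H_1: rank ker ∂_1 − rank ∂_2 = (9 − 6) − 0 = 3, and there is no ∂_2, so H_1 ≅ Z^3.

As a check, the Euler characteristic is 7 − 9 = -2, which agrees with 1 − 3 = -2.
(K is a triangulation of a wedge of 3 circles.)

H_0 ≅ Z,  H_1 ≅ Z^3.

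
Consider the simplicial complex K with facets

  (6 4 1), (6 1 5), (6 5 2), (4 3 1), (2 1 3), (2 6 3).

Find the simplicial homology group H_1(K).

H_1 ≅ Z.

Order the vertices as 1 < 2 < 3 < 4 < 5 < 6. Listing each simplex with vertices in this order, K has dimension 2 with simplices:

  0-simplices (6): [1], [2], [3], [4], [5], [6]
  1-simplices (12): [1,2], [1,3], [1,4], [1,5], [1,6], [2,3], [2,5], [2,6], [3,4], [3,6], [4,6], [5,6]
  2-simplices (6): [1,2,3], [1,3,4], [1,4,6], [1,5,6], [2,3,6], [2,5,6]

giving chain groups C_0 ≅ Z^6, C_1 ≅ Z^12, C_2 ≅ Z^6.

Boundary ∂_1: C_1 → C_0 is given by ∂[p,q] = [q] − [p]. For instance
  ∂[1,4] = [4] − [1].
As a 6×12 matrix over Z this has rank 5, with invariant factors (1,1,1,1,1).

∂_2: C_2 → C_1 acts by ∂[p,q,r] = [q,r] − [p,r] + [p,q]. For instance
  ∂[1,2,3] = [2,3] − [1,3] + [1,2],
  ∂[2,5,6] = [5,6] − [2,6] + [2,5].
The 12×6 boundary matrix has rank 6 and Smith normal form diag(1,1,1,1,1,1).

Reading off H_k = ker ∂_k / im ∂_{k+1}:

  H_1: rank ker ∂_1 − rank ∂_2 = (12 − 5) − 6 = 1, and the invariant factors of ∂_2 are all 1, so H_1 ≅ Z.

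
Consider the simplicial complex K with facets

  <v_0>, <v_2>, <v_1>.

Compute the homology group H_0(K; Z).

We work with the vertex ordering v_0 < v_1 < v_2. The simplices of K, each written with vertices in increasing order, are:

  0-simplices (3): [v_0], [v_1], [v_2]

so the chain groups are C_0 ≅ Z^3.

From H_k ≅ ker(∂_k) / im(∂_{k+1}) we obtain:

  H_0: rank C_0 − rank ∂_1 = 3 − 0 = 3, and there is no ∂_1, so H_0 ≅ Z^3.

H_0 ≅ Z^3.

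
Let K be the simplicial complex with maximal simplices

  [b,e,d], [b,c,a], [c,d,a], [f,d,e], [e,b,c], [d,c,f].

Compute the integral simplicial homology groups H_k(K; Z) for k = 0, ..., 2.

H_0 ≅ Z,  H_1 ≅ Z,  H_2 = 0.

K has 6 vertices, 12 edges, 6 triangles.
rank ∂_0 = 0, rank ∂_1 = 5 ⇒ b_0 = 6 − 0 − 5 = 1; all invariant factors of ∂_1 are 1 so no torsion. So H_0 = Z.
rank ∂_1 = 5, rank ∂_2 = 6 ⇒ b_1 = 12 − 5 − 6 = 1; all invariant factors of ∂_2 are 1 so no torsion. So H_1 = Z.
rank ∂_2 = 6, rank ∂_3 = 0 ⇒ b_2 = 6 − 6 − 0 = 0. So H_2 = 0.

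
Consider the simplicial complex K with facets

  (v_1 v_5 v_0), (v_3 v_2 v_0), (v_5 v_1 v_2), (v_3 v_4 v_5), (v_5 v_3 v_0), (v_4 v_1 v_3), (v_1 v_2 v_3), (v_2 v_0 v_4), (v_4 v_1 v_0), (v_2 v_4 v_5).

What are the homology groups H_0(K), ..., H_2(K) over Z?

H_0 ≅ Z,  H_1 ≅ Z/2,  H_2 = 0.

We work with the vertex ordering v_0 < v_1 < v_2 < v_3 < v_4 < v_5. The simplices of K, each written with vertices in increasing order, are:

  0-simplices (6): [v_0], [v_1], [v_2], [v_3], [v_4], [v_5]
  1-simplices (15): (15 of them)
  2-simplices (10): [v_0,v_1,v_4], [v_0,v_1,v_5], [v_0,v_2,v_3], [v_0,v_2,v_4], [v_0,v_3,v_5], [v_1,v_2,v_3], [v_1,v_2,v_5], [v_1,v_3,v_4], [v_2,v_4,v_5], [v_3,v_4,v_5]

Hence C_0 ≅ Z^6, C_1 ≅ Z^15, C_2 ≅ Z^10.

The boundary map ∂_1: C_1 → C_0 sends each edge [p,q] (with p < q) to q − p.
As a 6×15 matrix over Z this has rank 5, with invariant factors (1,1,1,1,1).

The boundary map ∂_2: C_2 → C_1 acts by ∂[p,q,r] = [q,r] − [p,r] + [p,q]. For instance
  ∂[v_3,v_4,v_5] = [v_4,v_5] − [v_3,v_5] + [v_3,v_4],
  ∂[v_0,v_2,v_3] = [v_2,v_3] − [v_0,v_3] + [v_0,v_2].
The resulting 15×10 matrix has rank 10, and its Smith normal form has invariant factors (1,1,1,1,1,1,1,1,1,2).

Computing H_k = (kernel of ∂_k) / (image of ∂_{k+1}):

  H_0: rank C_0 − rank ∂_1 = 6 − 5 = 1, and the invariant factors of ∂_1 are all 1, so H_0 ≅ Z.
  H_1: rank ker ∂_1 − rank ∂_2 = (15 − 5) − 10 = 0, and ∂_2 has invariant factor 2 > 1, so H_1 ≅ Z/2.
  H_2: rank ker ∂_2 − rank ∂_3 = (10 − 10) − 0 = 0, and there is no ∂_3, so H_2 ≅ 0.

(K is a triangulation of the real projective plane RP^2.)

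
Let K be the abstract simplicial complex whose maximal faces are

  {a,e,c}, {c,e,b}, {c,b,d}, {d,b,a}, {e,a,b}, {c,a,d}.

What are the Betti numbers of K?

We work with the vertex ordering a < b < c < d < e. The simplices of K, each written with vertices in increasing order, are:

  0-simplices (5): a, b, c, d, e
  1-simplices (9): ab, ac, ad, ae, bc, bd, be, cd, ce
  2-simplices (6): abd, abe, acd, ace, bcd, bce

Hence C_0 ≅ Z^5, C_1 ≅ Z^9, C_2 ≅ Z^6.

Boundary ∂_1: C_1 → C_0 sends each edge [p,q] (with p < q) to q − p. For instance
  ∂ae = e − a.
As a 5×9 matrix over Z this has rank 4, with invariant factors (1,1,1,1).

The boundary map ∂_2: C_2 → C_1 sends each 2-simplex [p,q,r] to [q,r] − [p,r] + [p,q]. For instance
  ∂ace = ce − ae + ac,
  ∂bce = ce − be + bc.
The resulting 9×6 matrix has rank 5, and its Smith normal form has invariant factors (1,1,1,1,1).

Reading off H_k = ker ∂_k / im ∂_{k+1}:

  H_0: rank C_0 − rank ∂_1 = 5 − 4 = 1, and the invariant factors of ∂_1 are all 1, so H_0 ≅ Z.
  H_1: rank ker ∂_1 − rank ∂_2 = (9 − 4) − 5 = 0, and the invariant factors of ∂_2 are all 1, so H_1 ≅ 0.
  H_2: rank ker ∂_2 − rank ∂_3 = (6 − 5) − 0 = 1, and there is no ∂_3, so H_2 ≅ Z.

Hence the Betti numbers are b_0 = 1, b_1 = 0, b_2 = 1.

b_0 = 1, b_1 = 0, b_2 = 1.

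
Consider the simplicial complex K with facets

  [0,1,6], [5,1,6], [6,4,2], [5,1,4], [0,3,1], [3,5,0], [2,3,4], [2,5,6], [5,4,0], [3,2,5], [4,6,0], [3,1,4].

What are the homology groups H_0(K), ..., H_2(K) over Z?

H_0 = Z,  H_1 = Z_2,  H_2 = 0.

K has 7 vertices, 18 edges, 12 triangles.
rank ∂_0 = 0, rank ∂_1 = 6 ⇒ b_0 = 7 − 0 − 6 = 1; all invariant factors of ∂_1 are 1 so no torsion. So H_0 = Z.
rank ∂_1 = 6, rank ∂_2 = 12 ⇒ b_1 = 18 − 6 − 12 = 0; ∂_2 has invariant factor(s) [2] giving torsion. So H_1 = Z_2.
rank ∂_2 = 12, rank ∂_3 = 0 ⇒ b_2 = 12 − 12 − 0 = 0. So H_2 = 0.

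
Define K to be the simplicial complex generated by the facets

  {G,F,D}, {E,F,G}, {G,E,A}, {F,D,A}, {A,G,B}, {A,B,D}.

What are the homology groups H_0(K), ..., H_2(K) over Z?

H_0 = Z,  H_1 = Z,  H_2 = 0.

Fix the vertex order A < B < D < E < F < G and write every simplex with vertices in increasing order. Then dim K = 2 and the simplices of K are:

  0-simplices (6): A, B, D, E, F, G
  1-simplices (12): AB, AD, AE, AF, AG, BD, BG, DF, DG, EF, EG, FG
  2-simplices (6): ABD, ABG, ADF, AEG, DFG, EFG

Hence C_0 ≅ Z^6, C_1 ≅ Z^12, C_2 ≅ Z^6.

The boundary map ∂_1: C_1 → C_0 is given by ∂[p,q] = [q] − [p].
As a 6×12 matrix over Z this has rank 5, with invariant factors (1,1,1,1,1).

The boundary map ∂_2: C_2 → C_1 acts by ∂[p,q,r] = [q,r] − [p,r] + [p,q]. For instance
  ∂EFG = FG − EG + EF,
  ∂ABD = BD − AD + AB.
The resulting 12×6 matrix has rank 6, and its Smith normal form has invariant factors (1,1,1,1,1,1).

Reading off H_k = ker ∂_k / im ∂_{k+1}:

  H_0: rank C_0 − rank ∂_1 = 6 − 5 = 1, and the invariant factors of ∂_1 are all 1, so H_0 = Z.
  H_1: rank ker ∂_1 − rank ∂_2 = (12 − 5) − 6 = 1, and the invariant factors of ∂_2 are all 1, so H_1 = Z.
  H_2: rank ker ∂_2 − rank ∂_3 = (6 − 6) − 0 = 0, and there is no ∂_3, so H_2 = 0.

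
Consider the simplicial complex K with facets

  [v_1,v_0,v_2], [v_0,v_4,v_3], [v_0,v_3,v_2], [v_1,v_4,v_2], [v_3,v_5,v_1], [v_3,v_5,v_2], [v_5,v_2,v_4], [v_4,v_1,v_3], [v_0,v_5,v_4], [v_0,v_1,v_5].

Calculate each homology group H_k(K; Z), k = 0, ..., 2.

Order the vertices as v_0 < v_1 < v_2 < v_3 < v_4 < v_5. Listing each simplex with vertices in this order, K has dimension 2 with simplices:

  0-simplices (6): [v_0], [v_1], [v_2], [v_3], [v_4], [v_5]
  1-simplices (15): (15 of them)
  2-simplices (10): [v_0,v_1,v_2], [v_0,v_1,v_5], [v_0,v_2,v_3], [v_0,v_3,v_4], [v_0,v_4,v_5], [v_1,v_2,v_4], [v_1,v_3,v_4], [v_1,v_3,v_5], [v_2,v_3,v_5], [v_2,v_4,v_5]

so the chain groups are C_0 ≅ Z^6, C_1 ≅ Z^15, C_2 ≅ Z^10.

∂_1: C_1 → C_0 sends each edge [p,q] (with p < q) to q − p. For instance
  ∂[v_2,v_4] = [v_4] − [v_2].
The resulting 6×15 matrix has rank 5, and its Smith normal form has invariant factors (1,1,1,1,1).

∂_2: C_2 → C_1 acts by ∂[p,q,r] = [q,r] − [p,r] + [p,q]. For instance
  ∂[v_2,v_3,v_5] = [v_3,v_5] − [v_2,v_5] + [v_2,v_3],
  ∂[v_0,v_1,v_5] = [v_1,v_5] − [v_0,v_5] + [v_0,v_1].
This gives a 15×10 integer matrix of rank 10; reducing to Smith normal form yields diagonal entries (1,1,1,1,1,1,1,1,1,2).

Reading off H_k = ker ∂_k / im ∂_{k+1}:

  H_0: rank C_0 − rank ∂_1 = 6 − 5 = 1, and the invariant factors of ∂_1 are all 1, so H_0 ≅ Z.
  H_1: rank ker ∂_1 − rank ∂_2 = (15 − 5) − 10 = 0, and ∂_2 has invariant factor 2 > 1, so H_1 ≅ Z/2Z.
  H_2: rank ker ∂_2 − rank ∂_3 = (10 − 10) − 0 = 0, and there is no ∂_3, so H_2 ≅ 0.

H_0 ≅ Z,  H_1 ≅ Z/2Z,  H_2 = 0.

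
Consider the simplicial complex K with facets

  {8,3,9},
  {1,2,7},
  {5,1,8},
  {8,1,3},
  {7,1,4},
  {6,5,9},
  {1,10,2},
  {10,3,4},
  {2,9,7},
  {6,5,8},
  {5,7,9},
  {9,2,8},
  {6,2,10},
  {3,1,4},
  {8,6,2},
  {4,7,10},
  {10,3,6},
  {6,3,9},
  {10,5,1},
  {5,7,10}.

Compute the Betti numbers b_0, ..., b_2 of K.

b_0 = 1, b_1 = 1, b_2 = 0.

We work with the vertex ordering 1 < 2 < 3 < 4 < 5 < 6 < 7 < 8 < 9 < 10. The simplices of K, each written with vertices in increasing order, are:

  0-simplices (10): [1], [2], [3], [4], [5], [6], [7], [8], [9], [10]
  1-simplices (30): (30 of them)
  2-simplices (20): (20 of them)

so the chain groups are C_0 ≅ Z^10, C_1 ≅ Z^30, C_2 ≅ Z^20.

∂_1: C_1 → C_0 maps an edge to its endpoints' difference, ∂[p,q] = q − p. For instance
  ∂[1,7] = [7] − [1].
As a 10×30 matrix over Z this has rank 9, with invariant factors (1,1,1,1,1,1,1,1,1).

∂_2: C_2 → C_1 sends each 2-simplex [p,q,r] to [q,r] − [p,r] + [p,q]. For instance
  ∂[2,8,9] = [8,9] − [2,9] + [2,8],
  ∂[1,3,4] = [3,4] − [1,4] + [1,3].
As a 30×20 matrix over Z this has rank 20, with invariant factors (1,1,1,1,1,1,1,1,1,1,1,1,1,1,1,1,1,1,1,2).

Reading off H_k = ker ∂_k / im ∂_{k+1}:

  H_0: rank C_0 − rank ∂_1 = 10 − 9 = 1, and the invariant factors of ∂_1 are all 1, so H_0 = Z.
  H_1: rank ker ∂_1 − rank ∂_2 = (30 − 9) − 20 = 1, and ∂_2 has invariant factor 2 > 1, so H_1 = Z ⊕ Z/2Z.
  H_2: rank ker ∂_2 − rank ∂_3 = (20 − 20) − 0 = 0, and there is no ∂_3, so H_2 = 0.

(K is a triangulation of the Klein bottle.)

Hence the Betti numbers are b_0 = 1, b_1 = 1, b_2 = 0.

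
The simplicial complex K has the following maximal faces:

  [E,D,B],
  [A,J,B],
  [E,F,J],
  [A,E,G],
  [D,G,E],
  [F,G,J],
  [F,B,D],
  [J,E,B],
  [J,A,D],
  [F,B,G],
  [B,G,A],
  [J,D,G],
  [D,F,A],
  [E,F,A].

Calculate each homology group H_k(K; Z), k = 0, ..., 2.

H_0 ≅ Z,  H_1 ≅ Z^2,  H_2 ≅ Z.

Take the total order A < B < D < E < F < G < J on the vertex set. Then K (dimension 2) consists of the simplices:

  0-simplices (7): A, B, D, E, F, G, J
  1-simplices (21): AB, AD, AE, AF, AG, AJ, BD, BE, BF, BG, BJ, DE, DF, DG, DJ, EF, EG, EJ, FG, FJ, GJ
  2-simplices (14): ABG, ABJ, ADF, ADJ, AEF, AEG, BDE, BDF, BEJ, BFG, DEG, DGJ, EFJ, FGJ

giving chain groups C_0 ≅ Z^7, C_1 ≅ Z^21, C_2 ≅ Z^14.

∂_1: C_1 → C_0 sends each edge [p,q] (with p < q) to q − p.
As a 7×21 matrix over Z this has rank 6, with invariant factors (1,1,1,1,1,1).

∂_2: C_2 → C_1 maps a triangle to the signed sum of its edges. For instance
  ∂ADF = DF − AF + AD,
  ∂BDF = DF − BF + BD.
This gives a 21×14 integer matrix of rank 13; reducing to Smith normal form yields diagonal entries (1,1,1,1,1,1,1,1,1,1,1,1,1).

From H_k ≅ ker(∂_k) / im(∂_{k+1}) we obtain:

  H_0: rank C_0 − rank ∂_1 = 7 − 6 = 1, and the invariant factors of ∂_1 are all 1, so H_0 ≅ Z.
  H_1: rank ker ∂_1 − rank ∂_2 = (21 − 6) − 13 = 2, and the invariant factors of ∂_2 are all 1, so H_1 ≅ Z^2.
  H_2: rank ker ∂_2 − rank ∂_3 = (14 − 13) − 0 = 1, and there is no ∂_3, so H_2 ≅ Z.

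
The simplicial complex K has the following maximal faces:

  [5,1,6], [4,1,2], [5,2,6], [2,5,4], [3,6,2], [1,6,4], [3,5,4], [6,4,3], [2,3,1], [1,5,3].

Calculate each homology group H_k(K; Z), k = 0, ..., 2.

Order the vertices as 1 < 2 < 3 < 4 < 5 < 6. Listing each simplex with vertices in this order, K has dimension 2 with simplices:

  0-simplices (6): [1], [2], [3], [4], [5], [6]
  1-simplices (15): [1,2], [1,3], [1,4], [1,5], [1,6], [2,3], [2,4], [2,5], [2,6], [3,4], [3,5], [3,6], [4,5], [4,6], [5,6]
  2-simplices (10): [1,2,3], [1,2,4], [1,3,5], [1,4,6], [1,5,6], [2,3,6], [2,4,5], [2,5,6], [3,4,5], [3,4,6]

Hence C_0 ≅ Z^6, C_1 ≅ Z^15, C_2 ≅ Z^10.

Boundary ∂_1: C_1 → C_0 maps an edge to its endpoints' difference, ∂[p,q] = q − p.
The 6×15 boundary matrix has rank 5 and Smith normal form diag(1,1,1,1,1).

Boundary ∂_2: C_2 → C_1 acts by ∂[p,q,r] = [q,r] − [p,r] + [p,q]. For instance
  ∂[3,4,5] = [4,5] − [3,5] + [3,4],
  ∂[1,2,4] = [2,4] − [1,4] + [1,2].
This gives a 15×10 integer matrix of rank 10; reducing to Smith normal form yields diagonal entries (1,1,1,1,1,1,1,1,1,2).

From H_k ≅ ker(∂_k) / im(∂_{k+1}) we obtain:

  H_0: rank C_0 − rank ∂_1 = 6 − 5 = 1, and the invariant factors of ∂_1 are all 1, so H_0 = Z.
  H_1: rank ker ∂_1 − rank ∂_2 = (15 − 5) − 10 = 0, and ∂_2 has invariant factor 2 > 1, so H_1 = Z/2.
  H_2: rank ker ∂_2 − rank ∂_3 = (10 − 10) − 0 = 0, and there is no ∂_3, so H_2 = 0.

As a check, the Euler characteristic is 6 − 15 + 10 = 1, which agrees with 1 − 0 + 0 = 1.

H_0 = Z,  H_1 = Z/2,  H_2 = 0.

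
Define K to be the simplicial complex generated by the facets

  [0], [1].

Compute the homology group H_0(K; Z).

K has 2 vertices.
rank ∂_0 = 0, rank ∂_1 = 0 ⇒ b_0 = 2 − 0 − 0 = 2. So H_0 ≅ Z^2.

H_0 = Z^2.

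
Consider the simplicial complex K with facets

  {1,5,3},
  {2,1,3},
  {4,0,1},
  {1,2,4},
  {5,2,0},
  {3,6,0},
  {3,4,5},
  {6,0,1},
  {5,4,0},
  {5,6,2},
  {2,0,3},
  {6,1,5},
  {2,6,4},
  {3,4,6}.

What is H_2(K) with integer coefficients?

H_2 ≅ Z.

We work with the vertex ordering 0 < 1 < 2 < 3 < 4 < 5 < 6. The simplices of K, each written with vertices in increasing order, are:

  0-simplices (7): [0], [1], [2], [3], [4], [5], [6]
  1-simplices (21): [0,1], [0,2], [0,3], [0,4], [0,5], [0,6], [1,2], [1,3], [1,4], [1,5], [1,6], [2,3], [2,4], [2,5], [2,6], [3,4], [3,5], [3,6], [4,5], [4,6], [5,6]
  2-simplices (14): [0,1,4], [0,1,6], [0,2,3], [0,2,5], [0,3,6], [0,4,5], [1,2,3], [1,2,4], [1,3,5], [1,5,6], [2,4,6], [2,5,6], [3,4,5], [3,4,6]

so the chain groups are C_0 ≅ Z^7, C_1 ≅ Z^21, C_2 ≅ Z^14.

Boundary ∂_1: C_1 → C_0 maps an edge to its endpoints' difference, ∂[p,q] = q − p.
The 7×21 boundary matrix has rank 6 and Smith normal form diag(1,1,1,1,1,1).

The boundary map ∂_2: C_2 → C_1 sends each 2-simplex [p,q,r] to [q,r] − [p,r] + [p,q]. For instance
  ∂[1,3,5] = [3,5] − [1,5] + [1,3],
  ∂[0,3,6] = [3,6] − [0,6] + [0,3].
As a 21×14 matrix over Z this has rank 13, with invariant factors (1,1,1,1,1,1,1,1,1,1,1,1,1).

From H_k ≅ ker(∂_k) / im(∂_{k+1}) we obtain:

  H_2: rank ker ∂_2 − rank ∂_3 = (14 − 13) − 0 = 1, and there is no ∂_3, so H_2 ≅ Z.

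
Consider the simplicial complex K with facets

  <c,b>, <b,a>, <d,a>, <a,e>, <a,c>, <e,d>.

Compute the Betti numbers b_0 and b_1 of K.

We work with the vertex ordering a < b < c < d < e. The simplices of K, each written with vertices in increasing order, are:

  0-simplices (5): a, b, c, d, e
  1-simplices (6): ab, ac, ad, ae, bc, de

Hence C_0 ≅ Z^5, C_1 ≅ Z^6.

∂_1: C_1 → C_0 is given by ∂[p,q] = [q] − [p].
This gives a 5×6 integer matrix of rank 4; reducing to Smith normal form yields diagonal entries (1,1,1,1).

Computing H_k = (kernel of ∂_k) / (image of ∂_{k+1}):

  H_0: rank C_0 − rank ∂_1 = 5 − 4 = 1, and the invariant factors of ∂_1 are all 1, so H_0 ≅ Z.
  H_1: rank ker ∂_1 − rank ∂_2 = (6 − 4) − 0 = 2, and there is no ∂_2, so H_1 ≅ Z^2.

(K is a triangulation of a wedge of 2 circles.)

Hence the Betti numbers are b_0 = 1, b_1 = 2.

b_0 = 1, b_1 = 2.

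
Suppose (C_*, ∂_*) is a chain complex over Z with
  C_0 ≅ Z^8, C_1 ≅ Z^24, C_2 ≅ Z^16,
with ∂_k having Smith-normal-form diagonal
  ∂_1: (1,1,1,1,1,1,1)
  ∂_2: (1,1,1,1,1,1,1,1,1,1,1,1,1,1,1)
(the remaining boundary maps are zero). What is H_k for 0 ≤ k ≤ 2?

H_0: b_0 = 8 − 0 − 7 = 1; torsion from ∂_1 factors > 1: none. So H_0 ≅ Z.
H_1: b_1 = 24 − 7 − 15 = 2; torsion from ∂_2 factors > 1: none. So H_1 ≅ Z^2.
H_2: b_2 = 16 − 15 − 0 = 1; torsion from ∂_3 factors > 1: none. So H_2 ≅ Z.

H_0 ≅ Z,  H_1 ≅ Z^2,  H_2 ≅ Z.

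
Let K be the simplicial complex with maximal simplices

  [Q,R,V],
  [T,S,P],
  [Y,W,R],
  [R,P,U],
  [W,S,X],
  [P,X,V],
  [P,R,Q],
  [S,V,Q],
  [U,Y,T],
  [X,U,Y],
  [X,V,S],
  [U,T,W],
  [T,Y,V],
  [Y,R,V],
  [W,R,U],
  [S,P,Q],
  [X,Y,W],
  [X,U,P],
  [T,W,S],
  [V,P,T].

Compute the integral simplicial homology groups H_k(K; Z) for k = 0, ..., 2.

Take the total order P < Q < R < S < T < U < V < W < X < Y on the vertex set. Then K (dimension 2) consists of the simplices:

  0-simplices (10): P, Q, R, S, T, U, V, W, X, Y
  1-simplices (30): PQ, PR, PS, PT, PU, PV, PX, QR, QS, QV, RU, RV, RW, RY, ST, SV, SW, SX, TU, TV, TW, TY, UW, UX, UY, VX, VY, WX, WY, XY
  2-simplices (20): PQR, PQS, PRU, PST, PTV, PUX, PVX, QRV, QSV, RUW, RVY, RWY, STW, SVX, SWX, TUW, TUY, TVY, UXY, WXY

Hence C_0 ≅ Z^10, C_1 ≅ Z^30, C_2 ≅ Z^20.

The boundary map ∂_1: C_1 → C_0 maps an edge to its endpoints' difference, ∂[p,q] = q − p. For instance
  ∂RW = W − R.
The 10×30 boundary matrix has rank 9 and Smith normal form diag(1,1,1,1,1,1,1,1,1).

Boundary ∂_2: C_2 → C_1 sends each 2-simplex [p,q,r] to [q,r] − [p,r] + [p,q]. For instance
  ∂RWY = WY − RY + RW,
  ∂PUX = UX − PX + PU.
The resulting 30×20 matrix has rank 20, and its Smith normal form has invariant factors (1,1,1,1,1,1,1,1,1,1,1,1,1,1,1,1,1,1,1,2).

Now H_k = ker ∂_k / im ∂_{k+1}, so:

  H_0: rank C_0 − rank ∂_1 = 10 − 9 = 1, and the invariant factors of ∂_1 are all 1, so H_0 ≅ Z.
  H_1: rank ker ∂_1 − rank ∂_2 = (30 − 9) − 20 = 1, and ∂_2 has invariant factor 2 > 1, so H_1 ≅ Z × Z/2.
  H_2: rank ker ∂_2 − rank ∂_3 = (20 − 20) − 0 = 0, and there is no ∂_3, so H_2 ≅ 0.

As a check, the Euler characteristic is 10 − 30 + 20 = 0, which agrees with 1 − 1 + 0 = 0.

H_0 ≅ Z,  H_1 ≅ Z × Z/2,  H_2 = 0.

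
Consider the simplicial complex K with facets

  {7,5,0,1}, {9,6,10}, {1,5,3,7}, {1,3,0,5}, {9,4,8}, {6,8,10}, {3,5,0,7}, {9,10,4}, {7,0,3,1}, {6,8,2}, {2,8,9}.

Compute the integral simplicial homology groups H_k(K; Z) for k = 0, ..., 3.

H_0 = Z^2,  H_1 = Z,  H_2 = 0,  H_3 = Z.

We work with the vertex ordering 0 < 1 < 2 < 3 < 4 < 5 < 6 < 7 < 8 < 9 < 10. The simplices of K, each written with vertices in increasing order, are:

  0-simplices (11): [0], [1], [2], [3], [4], [5], [6], [7], [8], [9], [10]
  1-simplices (22): [0,1], [0,3], [0,5], [0,7], [1,3], [1,5], [1,7], [2,6], [2,8], [2,9], [3,5], [3,7], [4,8], [4,9], [4,10], [5,7], [6,8], [6,9], [6,10], [8,9], [8,10], [9,10]
  2-simplices (16): [0,1,3], [0,1,5], [0,1,7], [0,3,5], [0,3,7], [0,5,7], [1,3,5], [1,3,7], [1,5,7], [2,6,8], [2,8,9], [3,5,7], [4,8,9], [4,9,10], [6,8,10], [6,9,10]
  3-simplices (5): [0,1,3,5], [0,1,3,7], [0,1,5,7], [0,3,5,7], [1,3,5,7]

giving chain groups C_0 ≅ Z^11, C_1 ≅ Z^22, C_2 ≅ Z^16, C_3 ≅ Z^5.

∂_1: C_1 → C_0 maps an edge to its endpoints' difference, ∂[p,q] = q − p. For instance
  ∂[2,9] = [9] − [2].
The resulting 11×22 matrix has rank 9, and its Smith normal form has invariant factors (1,1,1,1,1,1,1,1,1).

Boundary ∂_2: C_2 → C_1 sends each 2-simplex [p,q,r] to [q,r] − [p,r] + [p,q]. For instance
  ∂[0,3,5] = [3,5] − [0,5] + [0,3],
  ∂[4,9,10] = [9,10] − [4,10] + [4,9].
The resulting 22×16 matrix has rank 12, and its Smith normal form has invariant factors (1,1,1,1,1,1,1,1,1,1,1,1).

∂_3: C_3 → C_2 sends each 3-simplex σ to the alternating sum Σ_i (−1)^i (σ with its i-th vertex removed). For instance
  ∂[0,1,5,7] = [1,5,7] − [0,5,7] + [0,1,7] − [0,1,5],
  ∂[0,1,3,5] = [1,3,5] − [0,3,5] + [0,1,5] − [0,1,3].
As a 16×5 matrix over Z this has rank 4, with invariant factors (1,1,1,1).

From H_k ≅ ker(∂_k) / im(∂_{k+1}) we obtain:

  H_0: rank C_0 − rank ∂_1 = 11 − 9 = 2, and the invariant factors of ∂_1 are all 1, so H_0 ≅ Z^2.
  H_1: rank ker ∂_1 − rank ∂_2 = (22 − 9) − 12 = 1, and the invariant factors of ∂_2 are all 1, so H_1 ≅ Z.
  H_2: rank ker ∂_2 − rank ∂_3 = (16 − 12) − 4 = 0, and the invariant factors of ∂_3 are all 1, so H_2 ≅ 0.
  H_3: rank ker ∂_3 − rank ∂_4 = (5 − 4) − 0 = 1, and there is no ∂_4, so H_3 ≅ Z.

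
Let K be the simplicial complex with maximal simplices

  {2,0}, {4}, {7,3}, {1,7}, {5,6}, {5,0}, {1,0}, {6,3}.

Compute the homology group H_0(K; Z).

Take the total order 0 < 1 < 2 < 3 < 4 < 5 < 6 < 7 on the vertex set. Then K (dimension 1) consists of the simplices:

  0-simplices (8): [0], [1], [2], [3], [4], [5], [6], [7]
  1-simplices (7): [0,1], [0,2], [0,5], [1,7], [3,6], [3,7], [5,6]

Hence C_0 ≅ Z^8, C_1 ≅ Z^7.

Boundary ∂_1: C_1 → C_0 maps an edge to its endpoints' difference, ∂[p,q] = q − p.
As a 8×7 matrix over Z this has rank 6, with invariant factors (1,1,1,1,1,1).

Reading off H_k = ker ∂_k / im ∂_{k+1}:

  H_0: rank C_0 − rank ∂_1 = 8 − 6 = 2, and the invariant factors of ∂_1 are all 1, so H_0 = Z^2.

H_0 ≅ Z^2.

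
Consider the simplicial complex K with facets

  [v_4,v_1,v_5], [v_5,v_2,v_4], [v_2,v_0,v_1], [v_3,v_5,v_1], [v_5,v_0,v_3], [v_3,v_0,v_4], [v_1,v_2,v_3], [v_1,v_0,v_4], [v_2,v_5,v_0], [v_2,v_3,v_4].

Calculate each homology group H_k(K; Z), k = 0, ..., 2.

Take the total order v_0 < v_1 < v_2 < v_3 < v_4 < v_5 on the vertex set. Then K (dimension 2) consists of the simplices:

  0-simplices (6): [v_0], [v_1], [v_2], [v_3], [v_4], [v_5]
  1-simplices (15): (15 of them)
  2-simplices (10): [v_0,v_1,v_2], [v_0,v_1,v_4], [v_0,v_2,v_5], [v_0,v_3,v_4], [v_0,v_3,v_5], [v_1,v_2,v_3], [v_1,v_3,v_5], [v_1,v_4,v_5], [v_2,v_3,v_4], [v_2,v_4,v_5]

giving chain groups C_0 ≅ Z^6, C_1 ≅ Z^15, C_2 ≅ Z^10.

Boundary ∂_1: C_1 → C_0 sends each edge [p,q] (with p < q) to q − p. For instance
  ∂[v_0,v_3] = [v_3] − [v_0].
As a 6×15 matrix over Z this has rank 5, with invariant factors (1,1,1,1,1).

∂_2: C_2 → C_1 acts by ∂[p,q,r] = [q,r] − [p,r] + [p,q]. For instance
  ∂[v_2,v_3,v_4] = [v_3,v_4] − [v_2,v_4] + [v_2,v_3],
  ∂[v_1,v_2,v_3] = [v_2,v_3] − [v_1,v_3] + [v_1,v_2].
This gives a 15×10 integer matrix of rank 10; reducing to Smith normal form yields diagonal entries (1,1,1,1,1,1,1,1,1,2).

From H_k ≅ ker(∂_k) / im(∂_{k+1}) we obtain:

  H_0: rank C_0 − rank ∂_1 = 6 − 5 = 1, and the invariant factors of ∂_1 are all 1, so H_0 ≅ Z.
  H_1: rank ker ∂_1 − rank ∂_2 = (15 − 5) − 10 = 0, and ∂_2 has invariant factor 2 > 1, so H_1 ≅ Z/2Z.
  H_2: rank ker ∂_2 − rank ∂_3 = (10 − 10) − 0 = 0, and there is no ∂_3, so H_2 ≅ 0.

(K is a triangulation of the real projective plane RP^2.)

H_0 = Z,  H_1 = Z/2Z,  H_2 = 0.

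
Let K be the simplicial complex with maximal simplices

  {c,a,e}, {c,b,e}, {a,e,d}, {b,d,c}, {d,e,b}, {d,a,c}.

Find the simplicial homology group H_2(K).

Order the vertices as a < b < c < d < e. Listing each simplex with vertices in this order, K has dimension 2 with simplices:

  0-simplices (5): a, b, c, d, e
  1-simplices (9): ac, ad, ae, bc, bd, be, cd, ce, de
  2-simplices (6): acd, ace, ade, bcd, bce, bde

giving chain groups C_0 ≅ Z^5, C_1 ≅ Z^9, C_2 ≅ Z^6.

∂_1: C_1 → C_0 sends each edge [p,q] (with p < q) to q − p.
The 5×9 boundary matrix has rank 4 and Smith normal form diag(1,1,1,1).

Boundary ∂_2: C_2 → C_1 sends each 2-simplex [p,q,r] to [q,r] − [p,r] + [p,q]. For instance
  ∂ade = de − ae + ad,
  ∂bde = de − be + bd.
The resulting 9×6 matrix has rank 5, and its Smith normal form has invariant factors (1,1,1,1,1).

Now H_k = ker ∂_k / im ∂_{k+1}, so:

  H_2: rank ker ∂_2 − rank ∂_3 = (6 − 5) − 0 = 1, and there is no ∂_3, so H_2 = Z.

(K is a triangulation of the 2-sphere S^2.)

H_2 = Z.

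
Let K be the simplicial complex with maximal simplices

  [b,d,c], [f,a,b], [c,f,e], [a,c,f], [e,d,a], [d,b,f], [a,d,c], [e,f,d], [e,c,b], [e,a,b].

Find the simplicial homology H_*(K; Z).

H_0 ≅ Z,  H_1 ≅ Z/2,  H_2 = 0.

We work with the vertex ordering a < b < c < d < e < f. The simplices of K, each written with vertices in increasing order, are:

  0-simplices (6): a, b, c, d, e, f
  1-simplices (15): ab, ac, ad, ae, af, bc, bd, be, bf, cd, ce, cf, de, df, ef
  2-simplices (10): abe, abf, acd, acf, ade, bcd, bce, bdf, cef, def

so the chain groups are C_0 ≅ Z^6, C_1 ≅ Z^15, C_2 ≅ Z^10.

The boundary map ∂_1: C_1 → C_0 sends each edge [p,q] (with p < q) to q − p. For instance
  ∂ef = f − e.
The 6×15 boundary matrix has rank 5 and Smith normal form diag(1,1,1,1,1).

∂_2: C_2 → C_1 sends each 2-simplex [p,q,r] to [q,r] − [p,r] + [p,q]. For instance
  ∂bce = ce − be + bc,
  ∂ade = de − ae + ad.
As a 15×10 matrix over Z this has rank 10, with invariant factors (1,1,1,1,1,1,1,1,1,2).

Computing H_k = (kernel of ∂_k) / (image of ∂_{k+1}):

  H_0: rank C_0 − rank ∂_1 = 6 − 5 = 1, and the invariant factors of ∂_1 are all 1, so H_0 ≅ Z.
  H_1: rank ker ∂_1 − rank ∂_2 = (15 − 5) − 10 = 0, and ∂_2 has invariant factor 2 > 1, so H_1 ≅ Z/2.
  H_2: rank ker ∂_2 − rank ∂_3 = (10 − 10) − 0 = 0, and there is no ∂_3, so H_2 ≅ 0.

(K is a triangulation of the real projective plane RP^2.)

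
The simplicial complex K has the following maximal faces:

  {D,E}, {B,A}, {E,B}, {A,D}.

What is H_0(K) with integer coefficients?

H_0 = Z.

Take the total order A < B < D < E on the vertex set. Then K (dimension 1) consists of the simplices:

  0-simplices (4): A, B, D, E
  1-simplices (4): AB, AD, BE, DE

giving chain groups C_0 ≅ Z^4, C_1 ≅ Z^4.

∂_1: C_1 → C_0 is given by ∂[p,q] = [q] − [p].
The 4×4 boundary matrix has rank 3 and Smith normal form diag(1,1,1).

From H_k ≅ ker(∂_k) / im(∂_{k+1}) we obtain:

  H_0: rank C_0 − rank ∂_1 = 4 − 3 = 1, and the invariant factors of ∂_1 are all 1, so H_0 ≅ Z.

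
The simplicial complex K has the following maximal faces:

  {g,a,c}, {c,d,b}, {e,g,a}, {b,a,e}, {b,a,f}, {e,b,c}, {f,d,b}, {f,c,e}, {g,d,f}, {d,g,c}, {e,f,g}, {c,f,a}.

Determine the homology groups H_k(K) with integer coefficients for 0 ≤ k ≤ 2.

We work with the vertex ordering a < b < c < d < e < f < g. The simplices of K, each written with vertices in increasing order, are:

  0-simplices (7): a, b, c, d, e, f, g
  1-simplices (18): ab, ac, ae, af, ag, bc, bd, be, bf, cd, ce, cf, cg, df, dg, ef, eg, fg
  2-simplices (12): abe, abf, acf, acg, aeg, bcd, bce, bdf, cdg, cef, dfg, efg

Hence C_0 ≅ Z^7, C_1 ≅ Z^18, C_2 ≅ Z^12.

The boundary map ∂_1: C_1 → C_0 is given by ∂[p,q] = [q] − [p].
This gives a 7×18 integer matrix of rank 6; reducing to Smith normal form yields diagonal entries (1,1,1,1,1,1).

Boundary ∂_2: C_2 → C_1 acts by ∂[p,q,r] = [q,r] − [p,r] + [p,q]. For instance
  ∂efg = fg − eg + ef,
  ∂bcd = cd − bd + bc.
As a 18×12 matrix over Z this has rank 12, with invariant factors (1,1,1,1,1,1,1,1,1,1,1,2).

From H_k ≅ ker(∂_k) / im(∂_{k+1}) we obtain:

  H_0: rank C_0 − rank ∂_1 = 7 − 6 = 1, and the invariant factors of ∂_1 are all 1, so H_0 ≅ Z.
  H_1: rank ker ∂_1 − rank ∂_2 = (18 − 6) − 12 = 0, and ∂_2 has invariant factor 2 > 1, so H_1 ≅ Z/2.
  H_2: rank ker ∂_2 − rank ∂_3 = (12 − 12) − 0 = 0, and there is no ∂_3, so H_2 ≅ 0.

H_0 = Z,  H_1 = Z/2,  H_2 = 0.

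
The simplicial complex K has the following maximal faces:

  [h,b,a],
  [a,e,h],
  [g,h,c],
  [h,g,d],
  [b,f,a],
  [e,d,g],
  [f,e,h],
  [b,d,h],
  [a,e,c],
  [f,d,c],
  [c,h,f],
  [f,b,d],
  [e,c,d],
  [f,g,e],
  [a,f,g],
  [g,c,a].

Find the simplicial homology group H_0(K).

H_0 ≅ Z.

Fix the vertex order a < b < c < d < e < f < g < h and write every simplex with vertices in increasing order. Then dim K = 2 and the simplices of K are:

  0-simplices (8): a, b, c, d, e, f, g, h
  1-simplices (24): ab, ac, ae, af, ag, ah, bd, bf, bh, cd, ce, cf, cg, ch, de, df, dg, dh, ef, eg, eh, fg, fh, gh
  2-simplices (16): abf, abh, ace, acg, aeh, afg, bdf, bdh, cde, cdf, cfh, cgh, deg, dgh, efg, efh

so the chain groups are C_0 ≅ Z^8, C_1 ≅ Z^24, C_2 ≅ Z^16.

∂_1: C_1 → C_0 is given by ∂[p,q] = [q] − [p].
This gives a 8×24 integer matrix of rank 7; reducing to Smith normal form yields diagonal entries (1,1,1,1,1,1,1).

The boundary map ∂_2: C_2 → C_1 maps a triangle to the signed sum of its edges. For instance
  ∂cfh = fh − ch + cf,
  ∂cde = de − ce + cd.
The 24×16 boundary matrix has rank 15 and Smith normal form diag(1,1,1,1,1,1,1,1,1,1,1,1,1,1,1).

Reading off H_k = ker ∂_k / im ∂_{k+1}:

  H_0: rank C_0 − rank ∂_1 = 8 − 7 = 1, and the invariant factors of ∂_1 are all 1, so H_0 ≅ Z.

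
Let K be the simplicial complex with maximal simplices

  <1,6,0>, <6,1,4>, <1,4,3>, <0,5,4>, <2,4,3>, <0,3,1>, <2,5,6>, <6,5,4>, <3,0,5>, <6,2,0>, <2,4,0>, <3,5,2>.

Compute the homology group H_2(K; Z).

H_2 = 0.

K has 7 vertices, 18 edges, 12 triangles.
rank ∂_2 = 12, rank ∂_3 = 0 ⇒ b_2 = 12 − 12 − 0 = 0. So H_2 = 0.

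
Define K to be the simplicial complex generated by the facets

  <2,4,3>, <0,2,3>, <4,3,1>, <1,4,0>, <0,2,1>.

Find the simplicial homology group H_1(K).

H_1 ≅ Z.

K has 5 vertices, 10 edges, 5 triangles.
rank ∂_1 = 4, rank ∂_2 = 5 ⇒ b_1 = 10 − 4 − 5 = 1; all invariant factors of ∂_2 are 1 so no torsion. So H_1 ≅ Z.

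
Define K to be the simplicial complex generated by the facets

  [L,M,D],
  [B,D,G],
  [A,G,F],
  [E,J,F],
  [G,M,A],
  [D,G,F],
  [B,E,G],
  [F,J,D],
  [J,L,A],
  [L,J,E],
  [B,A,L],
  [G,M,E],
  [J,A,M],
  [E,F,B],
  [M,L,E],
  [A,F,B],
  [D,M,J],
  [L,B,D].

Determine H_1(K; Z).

H_1 ≅ Z ⊕ Z/2Z.

K has 9 vertices, 27 edges, 18 triangles.
rank ∂_1 = 8, rank ∂_2 = 18 ⇒ b_1 = 27 − 8 − 18 = 1; ∂_2 has invariant factor(s) [2] giving torsion. So H_1 = Z ⊕ Z/2Z.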